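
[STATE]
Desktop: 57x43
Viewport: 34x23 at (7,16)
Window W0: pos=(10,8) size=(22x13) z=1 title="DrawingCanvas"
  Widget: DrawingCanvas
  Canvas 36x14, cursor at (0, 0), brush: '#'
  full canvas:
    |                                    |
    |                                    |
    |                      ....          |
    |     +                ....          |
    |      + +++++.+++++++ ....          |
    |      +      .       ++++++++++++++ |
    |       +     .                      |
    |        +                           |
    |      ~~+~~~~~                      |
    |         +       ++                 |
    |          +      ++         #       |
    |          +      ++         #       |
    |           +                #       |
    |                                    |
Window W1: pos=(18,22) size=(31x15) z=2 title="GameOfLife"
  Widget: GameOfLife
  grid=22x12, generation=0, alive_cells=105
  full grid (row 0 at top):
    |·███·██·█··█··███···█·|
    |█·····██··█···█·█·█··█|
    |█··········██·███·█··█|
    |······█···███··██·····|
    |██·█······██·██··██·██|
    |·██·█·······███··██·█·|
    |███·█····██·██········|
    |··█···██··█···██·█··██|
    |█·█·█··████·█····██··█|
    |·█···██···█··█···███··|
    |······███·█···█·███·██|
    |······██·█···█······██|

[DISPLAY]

   ┃      +      .      ┃         
   ┃       +     .      ┃         
   ┃        +           ┃         
   ┃      ~~+~~~~~      ┃         
   ┗━━━━━━━━━━━━━━━━━━━━┛         
                                  
           ┏━━━━━━━━━━━━━━━━━━━━━━
           ┃ GameOfLife           
           ┠──────────────────────
           ┃Gen: 0                
           ┃█·····██··█···█·█·█··█
           ┃█··········██·███·█··█
           ┃······█···███··██·····
           ┃██·█······██·██··██·██
           ┃·██·█·······███··██·█·
           ┃███·█····██·██········
           ┃··█···██··█···██·█··██
           ┃█·█·█··████·█····██··█
           ┃·█···██···█··█···███··
           ┃······███·█···█·███·██
           ┗━━━━━━━━━━━━━━━━━━━━━━
                                  
                                  


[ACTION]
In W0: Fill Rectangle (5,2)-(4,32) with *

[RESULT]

   ┃  ******************┃         
   ┃       +     .      ┃         
   ┃        +           ┃         
   ┃      ~~+~~~~~      ┃         
   ┗━━━━━━━━━━━━━━━━━━━━┛         
                                  
           ┏━━━━━━━━━━━━━━━━━━━━━━
           ┃ GameOfLife           
           ┠──────────────────────
           ┃Gen: 0                
           ┃█·····██··█···█·█·█··█
           ┃█··········██·███·█··█
           ┃······█···███··██·····
           ┃██·█······██·██··██·██
           ┃·██·█·······███··██·█·
           ┃███·█····██·██········
           ┃··█···██··█···██·█··██
           ┃█·█·█··████·█····██··█
           ┃·█···██···█··█···███··
           ┃······███·█···█·███·██
           ┗━━━━━━━━━━━━━━━━━━━━━━
                                  
                                  


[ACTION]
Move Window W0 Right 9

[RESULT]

            ┃  ******************┃
            ┃       +     .      ┃
            ┃        +           ┃
            ┃      ~~+~~~~~      ┃
            ┗━━━━━━━━━━━━━━━━━━━━┛
                                  
           ┏━━━━━━━━━━━━━━━━━━━━━━
           ┃ GameOfLife           
           ┠──────────────────────
           ┃Gen: 0                
           ┃█·····██··█···█·█·█··█
           ┃█··········██·███·█··█
           ┃······█···███··██·····
           ┃██·█······██·██··██·██
           ┃·██·█·······███··██·█·
           ┃███·█····██·██········
           ┃··█···██··█···██·█··██
           ┃█·█·█··████·█····██··█
           ┃·█···██···█··█···███··
           ┃······███·█···█·███·██
           ┗━━━━━━━━━━━━━━━━━━━━━━
                                  
                                  


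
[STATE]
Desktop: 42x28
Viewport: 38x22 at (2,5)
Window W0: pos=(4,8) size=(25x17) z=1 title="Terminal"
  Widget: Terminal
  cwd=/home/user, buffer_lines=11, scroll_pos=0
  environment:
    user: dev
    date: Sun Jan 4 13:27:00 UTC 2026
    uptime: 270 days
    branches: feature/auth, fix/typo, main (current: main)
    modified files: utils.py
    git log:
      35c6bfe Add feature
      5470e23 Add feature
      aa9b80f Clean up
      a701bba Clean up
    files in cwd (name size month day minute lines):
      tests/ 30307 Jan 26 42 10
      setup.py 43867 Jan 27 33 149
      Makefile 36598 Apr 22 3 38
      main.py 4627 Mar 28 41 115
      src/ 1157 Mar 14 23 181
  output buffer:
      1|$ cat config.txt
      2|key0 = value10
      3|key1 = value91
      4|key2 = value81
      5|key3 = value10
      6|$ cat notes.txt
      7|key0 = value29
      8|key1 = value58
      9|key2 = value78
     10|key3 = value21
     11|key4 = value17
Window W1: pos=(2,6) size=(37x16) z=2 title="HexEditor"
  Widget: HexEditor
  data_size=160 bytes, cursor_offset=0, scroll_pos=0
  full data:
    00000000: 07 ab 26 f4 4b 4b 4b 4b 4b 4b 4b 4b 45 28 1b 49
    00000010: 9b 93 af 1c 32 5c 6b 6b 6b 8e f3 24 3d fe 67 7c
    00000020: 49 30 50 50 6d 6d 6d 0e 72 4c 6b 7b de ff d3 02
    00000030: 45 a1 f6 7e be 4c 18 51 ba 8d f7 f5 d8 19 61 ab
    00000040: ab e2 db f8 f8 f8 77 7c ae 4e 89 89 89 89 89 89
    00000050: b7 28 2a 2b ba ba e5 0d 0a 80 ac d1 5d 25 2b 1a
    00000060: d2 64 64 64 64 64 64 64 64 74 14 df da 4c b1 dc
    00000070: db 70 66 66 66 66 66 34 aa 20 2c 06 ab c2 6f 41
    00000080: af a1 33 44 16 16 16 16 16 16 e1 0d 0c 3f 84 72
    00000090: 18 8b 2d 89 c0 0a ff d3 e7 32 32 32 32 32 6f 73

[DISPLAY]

                                      
┏━━━━━━━━━━━━━━━━━━━━━━━━━━━━━━━━━━━┓ 
┃ HexEditor                         ┃ 
┠───────────────────────────────────┨ 
┃00000000  07 ab 26 f4 4b 4b 4b 4b  ┃ 
┃00000010  9b 93 af 1c 32 5c 6b 6b  ┃ 
┃00000020  49 30 50 50 6d 6d 6d 0e  ┃ 
┃00000030  45 a1 f6 7e be 4c 18 51  ┃ 
┃00000040  ab e2 db f8 f8 f8 77 7c  ┃ 
┃00000050  b7 28 2a 2b ba ba e5 0d  ┃ 
┃00000060  d2 64 64 64 64 64 64 64  ┃ 
┃00000070  db 70 66 66 66 66 66 34  ┃ 
┃00000080  af a1 33 44 16 16 16 16  ┃ 
┃00000090  18 8b 2d 89 c0 0a ff d3  ┃ 
┃                                   ┃ 
┃                                   ┃ 
┗━━━━━━━━━━━━━━━━━━━━━━━━━━━━━━━━━━━┛ 
  ┃$ █                    ┃           
  ┃                       ┃           
  ┗━━━━━━━━━━━━━━━━━━━━━━━┛           
                                      
                                      


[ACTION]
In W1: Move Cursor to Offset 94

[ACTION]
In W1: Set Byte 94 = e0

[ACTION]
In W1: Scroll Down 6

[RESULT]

                                      
┏━━━━━━━━━━━━━━━━━━━━━━━━━━━━━━━━━━━┓ 
┃ HexEditor                         ┃ 
┠───────────────────────────────────┨ 
┃00000060  d2 64 64 64 64 64 64 64  ┃ 
┃00000070  db 70 66 66 66 66 66 34  ┃ 
┃00000080  af a1 33 44 16 16 16 16  ┃ 
┃00000090  18 8b 2d 89 c0 0a ff d3  ┃ 
┃                                   ┃ 
┃                                   ┃ 
┃                                   ┃ 
┃                                   ┃ 
┃                                   ┃ 
┃                                   ┃ 
┃                                   ┃ 
┃                                   ┃ 
┗━━━━━━━━━━━━━━━━━━━━━━━━━━━━━━━━━━━┛ 
  ┃$ █                    ┃           
  ┃                       ┃           
  ┗━━━━━━━━━━━━━━━━━━━━━━━┛           
                                      
                                      


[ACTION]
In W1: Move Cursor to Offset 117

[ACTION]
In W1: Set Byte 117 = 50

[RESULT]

                                      
┏━━━━━━━━━━━━━━━━━━━━━━━━━━━━━━━━━━━┓ 
┃ HexEditor                         ┃ 
┠───────────────────────────────────┨ 
┃00000060  d2 64 64 64 64 64 64 64  ┃ 
┃00000070  db 70 66 66 66 50 66 34  ┃ 
┃00000080  af a1 33 44 16 16 16 16  ┃ 
┃00000090  18 8b 2d 89 c0 0a ff d3  ┃ 
┃                                   ┃ 
┃                                   ┃ 
┃                                   ┃ 
┃                                   ┃ 
┃                                   ┃ 
┃                                   ┃ 
┃                                   ┃ 
┃                                   ┃ 
┗━━━━━━━━━━━━━━━━━━━━━━━━━━━━━━━━━━━┛ 
  ┃$ █                    ┃           
  ┃                       ┃           
  ┗━━━━━━━━━━━━━━━━━━━━━━━┛           
                                      
                                      


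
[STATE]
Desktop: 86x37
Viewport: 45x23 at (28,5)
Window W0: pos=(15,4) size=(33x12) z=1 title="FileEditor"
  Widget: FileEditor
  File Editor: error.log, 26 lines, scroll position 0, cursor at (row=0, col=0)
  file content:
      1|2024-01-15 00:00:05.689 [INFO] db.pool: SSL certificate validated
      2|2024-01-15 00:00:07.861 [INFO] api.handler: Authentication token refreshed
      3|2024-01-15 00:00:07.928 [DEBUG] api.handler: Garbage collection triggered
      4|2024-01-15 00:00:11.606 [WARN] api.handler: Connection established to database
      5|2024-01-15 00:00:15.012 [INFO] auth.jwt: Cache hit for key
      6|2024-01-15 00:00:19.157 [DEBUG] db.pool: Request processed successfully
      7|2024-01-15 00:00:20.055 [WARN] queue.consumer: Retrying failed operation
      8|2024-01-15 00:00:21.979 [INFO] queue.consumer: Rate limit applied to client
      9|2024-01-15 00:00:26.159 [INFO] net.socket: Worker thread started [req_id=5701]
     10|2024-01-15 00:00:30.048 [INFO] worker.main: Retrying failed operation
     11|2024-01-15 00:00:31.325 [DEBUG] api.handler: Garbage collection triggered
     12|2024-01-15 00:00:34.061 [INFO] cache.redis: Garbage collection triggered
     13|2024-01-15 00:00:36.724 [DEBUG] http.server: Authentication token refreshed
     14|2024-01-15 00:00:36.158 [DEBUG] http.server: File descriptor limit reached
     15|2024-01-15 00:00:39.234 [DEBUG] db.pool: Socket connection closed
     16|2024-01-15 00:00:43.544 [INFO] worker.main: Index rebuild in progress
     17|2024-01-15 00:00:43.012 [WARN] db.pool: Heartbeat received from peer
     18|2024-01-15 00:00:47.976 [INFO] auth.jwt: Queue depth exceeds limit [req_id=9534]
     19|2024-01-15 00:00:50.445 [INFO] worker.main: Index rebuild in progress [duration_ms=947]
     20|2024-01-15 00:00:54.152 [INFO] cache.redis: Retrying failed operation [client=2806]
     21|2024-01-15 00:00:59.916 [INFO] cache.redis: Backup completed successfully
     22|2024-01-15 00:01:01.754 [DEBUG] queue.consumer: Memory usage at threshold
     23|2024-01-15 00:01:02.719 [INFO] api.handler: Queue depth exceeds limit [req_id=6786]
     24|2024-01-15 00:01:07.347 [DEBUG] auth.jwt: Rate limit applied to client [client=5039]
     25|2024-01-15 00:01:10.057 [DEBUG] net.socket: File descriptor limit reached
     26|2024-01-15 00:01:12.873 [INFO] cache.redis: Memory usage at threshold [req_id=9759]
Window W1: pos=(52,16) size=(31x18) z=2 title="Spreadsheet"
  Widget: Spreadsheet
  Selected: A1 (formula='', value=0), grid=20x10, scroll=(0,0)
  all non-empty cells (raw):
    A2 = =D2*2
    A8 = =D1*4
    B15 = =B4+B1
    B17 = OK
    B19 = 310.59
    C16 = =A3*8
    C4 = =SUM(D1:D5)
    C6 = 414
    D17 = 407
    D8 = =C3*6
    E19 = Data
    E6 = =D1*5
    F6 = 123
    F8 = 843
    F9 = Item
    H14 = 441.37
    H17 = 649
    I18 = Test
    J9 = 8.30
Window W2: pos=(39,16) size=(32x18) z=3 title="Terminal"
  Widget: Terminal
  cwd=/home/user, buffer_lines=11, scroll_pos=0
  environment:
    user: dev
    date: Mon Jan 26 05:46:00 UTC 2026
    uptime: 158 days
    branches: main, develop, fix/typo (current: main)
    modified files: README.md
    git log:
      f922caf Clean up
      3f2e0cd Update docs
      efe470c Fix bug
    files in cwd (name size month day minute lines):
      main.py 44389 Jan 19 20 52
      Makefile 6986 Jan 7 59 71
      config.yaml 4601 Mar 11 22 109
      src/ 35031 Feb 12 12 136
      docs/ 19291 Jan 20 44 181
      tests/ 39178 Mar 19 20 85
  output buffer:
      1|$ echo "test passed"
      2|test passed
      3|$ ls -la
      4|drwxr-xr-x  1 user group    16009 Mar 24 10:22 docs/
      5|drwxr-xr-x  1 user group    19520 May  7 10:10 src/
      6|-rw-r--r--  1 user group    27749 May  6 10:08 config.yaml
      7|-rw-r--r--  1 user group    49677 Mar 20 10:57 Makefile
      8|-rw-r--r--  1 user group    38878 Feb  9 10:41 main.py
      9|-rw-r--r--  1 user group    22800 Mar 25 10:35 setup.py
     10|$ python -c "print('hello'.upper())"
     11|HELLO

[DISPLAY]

                   ┃                         
───────────────────┨                         
0:00:05.689 [INFO]▲┃                         
0:00:07.861 [INFO]█┃                         
0:00:07.928 [DEBUG░┃                         
0:00:11.606 [WARN]░┃                         
0:00:15.012 [INFO]░┃                         
0:00:19.157 [DEBUG░┃                         
0:00:20.055 [WARN]░┃                         
0:00:21.979 [INFO]▼┃                         
━━━━━━━━━━━━━━━━━━━┛                         
           ┏━━━━━━━━━━━━━━━━━━━━━━━━━━━━━━┓━━
           ┃ Terminal                     ┃  
           ┠──────────────────────────────┨──
           ┃$ echo "test passed"          ┃  
           ┃test passed                   ┃  
           ┃$ ls -la                      ┃--
           ┃drwxr-xr-x  1 user group    16┃ 0
           ┃drwxr-xr-x  1 user group    19┃ 0
           ┃-rw-r--r--  1 user group    27┃ 0
           ┃-rw-r--r--  1 user group    49┃ 0
           ┃-rw-r--r--  1 user group    38┃ 0
           ┃-rw-r--r--  1 user group    22┃ 0


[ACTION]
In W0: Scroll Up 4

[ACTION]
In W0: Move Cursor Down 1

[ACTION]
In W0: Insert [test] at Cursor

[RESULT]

                   ┃                         
───────────────────┨                         
0:00:05.689 [INFO]▲┃                         
15 00:00:07.861 [I█┃                         
0:00:07.928 [DEBUG░┃                         
0:00:11.606 [WARN]░┃                         
0:00:15.012 [INFO]░┃                         
0:00:19.157 [DEBUG░┃                         
0:00:20.055 [WARN]░┃                         
0:00:21.979 [INFO]▼┃                         
━━━━━━━━━━━━━━━━━━━┛                         
           ┏━━━━━━━━━━━━━━━━━━━━━━━━━━━━━━┓━━
           ┃ Terminal                     ┃  
           ┠──────────────────────────────┨──
           ┃$ echo "test passed"          ┃  
           ┃test passed                   ┃  
           ┃$ ls -la                      ┃--
           ┃drwxr-xr-x  1 user group    16┃ 0
           ┃drwxr-xr-x  1 user group    19┃ 0
           ┃-rw-r--r--  1 user group    27┃ 0
           ┃-rw-r--r--  1 user group    49┃ 0
           ┃-rw-r--r--  1 user group    38┃ 0
           ┃-rw-r--r--  1 user group    22┃ 0


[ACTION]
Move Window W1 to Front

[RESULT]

                   ┃                         
───────────────────┨                         
0:00:05.689 [INFO]▲┃                         
15 00:00:07.861 [I█┃                         
0:00:07.928 [DEBUG░┃                         
0:00:11.606 [WARN]░┃                         
0:00:15.012 [INFO]░┃                         
0:00:19.157 [DEBUG░┃                         
0:00:20.055 [WARN]░┃                         
0:00:21.979 [INFO]▼┃                         
━━━━━━━━━━━━━━━━━━━┛                         
           ┏━━━━━━━━━━━━┏━━━━━━━━━━━━━━━━━━━━
           ┃ Terminal   ┃ Spreadsheet        
           ┠────────────┠────────────────────
           ┃$ echo "test┃A1:                 
           ┃test passed ┃       A       B    
           ┃$ ls -la    ┃--------------------
           ┃drwxr-xr-x  ┃  1      [0]       0
           ┃drwxr-xr-x  ┃  2        0       0
           ┃-rw-r--r--  ┃  3        0       0
           ┃-rw-r--r--  ┃  4        0       0
           ┃-rw-r--r--  ┃  5        0       0
           ┃-rw-r--r--  ┃  6        0       0


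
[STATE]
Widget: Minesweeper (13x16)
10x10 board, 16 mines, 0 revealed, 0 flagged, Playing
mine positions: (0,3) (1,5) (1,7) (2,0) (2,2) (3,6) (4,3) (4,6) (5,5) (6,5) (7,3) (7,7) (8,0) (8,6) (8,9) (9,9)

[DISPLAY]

■■■■■■■■■■   
■■■■■■■■■■   
■■■■■■■■■■   
■■■■■■■■■■   
■■■■■■■■■■   
■■■■■■■■■■   
■■■■■■■■■■   
■■■■■■■■■■   
■■■■■■■■■■   
■■■■■■■■■■   
             
             
             
             
             
             


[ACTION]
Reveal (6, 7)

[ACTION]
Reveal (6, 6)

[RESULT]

■■■■■■■■■■   
■■■■■■■■■■   
■■■■■■■■■■   
■■■■■■■■■■   
■■■■■■■■■■   
■■■■■■■■■■   
■■■■■■31■■   
■■■■■■■■■■   
■■■■■■■■■■   
■■■■■■■■■■   
             
             
             
             
             
             


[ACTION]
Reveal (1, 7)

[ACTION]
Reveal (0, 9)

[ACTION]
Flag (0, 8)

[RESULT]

■■■✹■■■■■■   
■■■■■✹■✹■■   
✹■✹■■■■■■■   
■■■■■■✹■■■   
■■■✹■■✹■■■   
■■■■■✹■■■■   
■■■■■✹31■■   
■■■✹■■■✹■■   
✹■■■■■✹■■✹   
■■■■■■■■■✹   
             
             
             
             
             
             


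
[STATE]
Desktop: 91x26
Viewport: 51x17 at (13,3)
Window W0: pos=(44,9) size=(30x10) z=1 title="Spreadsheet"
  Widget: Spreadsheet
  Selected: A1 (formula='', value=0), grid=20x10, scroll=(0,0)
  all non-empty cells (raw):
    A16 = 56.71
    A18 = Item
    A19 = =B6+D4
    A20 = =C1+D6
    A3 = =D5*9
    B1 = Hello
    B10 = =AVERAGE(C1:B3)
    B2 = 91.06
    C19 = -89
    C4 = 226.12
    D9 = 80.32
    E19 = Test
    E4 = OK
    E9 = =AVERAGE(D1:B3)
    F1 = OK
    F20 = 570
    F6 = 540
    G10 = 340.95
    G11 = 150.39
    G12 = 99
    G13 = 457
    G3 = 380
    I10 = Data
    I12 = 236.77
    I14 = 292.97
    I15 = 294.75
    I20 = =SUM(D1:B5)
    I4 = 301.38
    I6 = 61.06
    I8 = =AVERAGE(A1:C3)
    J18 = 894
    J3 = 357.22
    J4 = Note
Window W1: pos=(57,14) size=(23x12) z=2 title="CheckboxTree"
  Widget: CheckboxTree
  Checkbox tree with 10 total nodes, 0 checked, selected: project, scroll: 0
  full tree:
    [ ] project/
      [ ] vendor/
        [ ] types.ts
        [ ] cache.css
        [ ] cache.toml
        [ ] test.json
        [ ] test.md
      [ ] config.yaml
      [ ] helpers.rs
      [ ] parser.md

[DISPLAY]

                                                   
                                                   
                                                   
                                                   
                                                   
                                                   
                               ┏━━━━━━━━━━━━━━━━━━━
                               ┃ Spreadsheet       
                               ┠───────────────────
                               ┃A1:                
                               ┃       A       B   
                               ┃------------┏━━━━━━
                               ┃  1      [0]┃ Check
                               ┃  2        0┠──────
                               ┃  3        0┃>[ ] p
                               ┗━━━━━━━━━━━━┃   [ ]
                                            ┃     [


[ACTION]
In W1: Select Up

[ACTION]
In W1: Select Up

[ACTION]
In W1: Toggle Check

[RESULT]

                                                   
                                                   
                                                   
                                                   
                                                   
                                                   
                               ┏━━━━━━━━━━━━━━━━━━━
                               ┃ Spreadsheet       
                               ┠───────────────────
                               ┃A1:                
                               ┃       A       B   
                               ┃------------┏━━━━━━
                               ┃  1      [0]┃ Check
                               ┃  2        0┠──────
                               ┃  3        0┃>[x] p
                               ┗━━━━━━━━━━━━┃   [x]
                                            ┃     [


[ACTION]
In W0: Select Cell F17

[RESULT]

                                                   
                                                   
                                                   
                                                   
                                                   
                                                   
                               ┏━━━━━━━━━━━━━━━━━━━
                               ┃ Spreadsheet       
                               ┠───────────────────
                               ┃F17:               
                               ┃       A       B   
                               ┃------------┏━━━━━━
                               ┃  1        0┃ Check
                               ┃  2        0┠──────
                               ┃  3        0┃>[x] p
                               ┗━━━━━━━━━━━━┃   [x]
                                            ┃     [


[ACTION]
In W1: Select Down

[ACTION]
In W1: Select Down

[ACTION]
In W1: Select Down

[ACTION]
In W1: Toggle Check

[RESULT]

                                                   
                                                   
                                                   
                                                   
                                                   
                                                   
                               ┏━━━━━━━━━━━━━━━━━━━
                               ┃ Spreadsheet       
                               ┠───────────────────
                               ┃F17:               
                               ┃       A       B   
                               ┃------------┏━━━━━━
                               ┃  1        0┃ Check
                               ┃  2        0┠──────
                               ┃  3        0┃ [-] p
                               ┗━━━━━━━━━━━━┃   [-]
                                            ┃     [


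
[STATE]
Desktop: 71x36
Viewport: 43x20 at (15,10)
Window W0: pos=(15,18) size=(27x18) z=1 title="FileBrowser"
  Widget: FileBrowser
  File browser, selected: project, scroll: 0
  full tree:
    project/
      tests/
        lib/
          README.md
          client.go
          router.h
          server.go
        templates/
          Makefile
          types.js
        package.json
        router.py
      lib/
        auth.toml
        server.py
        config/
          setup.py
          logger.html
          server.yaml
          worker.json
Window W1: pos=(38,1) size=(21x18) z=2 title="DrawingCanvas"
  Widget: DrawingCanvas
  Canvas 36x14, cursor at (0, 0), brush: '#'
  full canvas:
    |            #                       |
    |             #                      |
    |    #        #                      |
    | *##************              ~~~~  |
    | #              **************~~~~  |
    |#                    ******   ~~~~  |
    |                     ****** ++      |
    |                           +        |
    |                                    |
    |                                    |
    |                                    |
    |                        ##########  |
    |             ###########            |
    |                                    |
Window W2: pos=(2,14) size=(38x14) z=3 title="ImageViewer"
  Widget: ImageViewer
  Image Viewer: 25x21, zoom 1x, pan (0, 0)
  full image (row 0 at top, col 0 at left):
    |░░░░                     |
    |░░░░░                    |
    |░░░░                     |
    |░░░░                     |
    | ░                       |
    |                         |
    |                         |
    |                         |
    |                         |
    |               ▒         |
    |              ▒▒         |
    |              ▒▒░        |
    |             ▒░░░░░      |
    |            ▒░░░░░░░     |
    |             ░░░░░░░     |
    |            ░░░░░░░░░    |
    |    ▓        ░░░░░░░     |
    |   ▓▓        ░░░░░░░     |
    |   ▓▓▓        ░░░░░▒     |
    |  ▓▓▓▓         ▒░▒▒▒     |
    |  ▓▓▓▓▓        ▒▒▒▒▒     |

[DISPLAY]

                       ┃                   
                       ┃                   
                       ┃                   
                       ┃                   
━━━━━━━━━━━━━━━━━━━━━━━━┓                  
                        ┃                  
────────────────────────┨            ######
                        ┃                  
                        ┃━━━━━━━━━━━━━━━━━━
                        ┃ ┃                
                        ┃─┨                
                        ┃ ┃                
                        ┃ ┃                
                        ┃ ┃                
                        ┃ ┃                
                        ┃ ┃                
   ▒                    ┃ ┃                
━━━━━━━━━━━━━━━━━━━━━━━━┛ ┃                
┃                         ┃                
┃                         ┃                


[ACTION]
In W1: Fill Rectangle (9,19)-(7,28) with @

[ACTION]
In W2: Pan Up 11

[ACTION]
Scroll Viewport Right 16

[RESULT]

          ┃                   ┃            
          ┃                   ┃            
          ┃                   ┃            
          ┃                   ┃            
━━━━━━━━━━━┓                  ┃            
           ┃                  ┃            
───────────┨            ######┃            
           ┃                  ┃            
           ┃━━━━━━━━━━━━━━━━━━┛            
           ┃ ┃                             
           ┃─┨                             
           ┃ ┃                             
           ┃ ┃                             
           ┃ ┃                             
           ┃ ┃                             
           ┃ ┃                             
           ┃ ┃                             
━━━━━━━━━━━┛ ┃                             
             ┃                             
             ┃                             


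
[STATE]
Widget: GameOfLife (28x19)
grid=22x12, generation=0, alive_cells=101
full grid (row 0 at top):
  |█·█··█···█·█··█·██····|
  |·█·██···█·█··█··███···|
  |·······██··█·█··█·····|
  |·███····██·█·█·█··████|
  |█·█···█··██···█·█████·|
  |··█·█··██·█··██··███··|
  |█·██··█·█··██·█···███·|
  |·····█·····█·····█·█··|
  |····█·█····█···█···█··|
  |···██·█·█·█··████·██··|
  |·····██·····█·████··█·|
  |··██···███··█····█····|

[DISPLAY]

Gen: 0                      
█·█··█···█·█··█·██····      
·█·██···█·█··█··███···      
·······██··█·█··█·····      
·███····██·█·█·█··████      
█·█···█··██···█·█████·      
··█·█··██·█··██··███··      
█·██··█·█··██·█···███·      
·····█·····█·····█·█··      
····█·█····█···█···█··      
···██·█·█·█··████·██··      
·····██·····█·████··█·      
··██···███··█····█····      
                            
                            
                            
                            
                            
                            


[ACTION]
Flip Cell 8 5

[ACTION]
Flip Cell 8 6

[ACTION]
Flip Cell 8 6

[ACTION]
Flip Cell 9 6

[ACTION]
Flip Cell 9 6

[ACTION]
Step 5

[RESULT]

Gen: 5                      
·█···██████████·······      
·█···········█········      
█····████····█········      
····██·█··██·█·█······      
····█·······█···█·····      
···██·······█·········      
······██··············      
·█·█········█·██···██·      
·█·········██·····█··█      
·███·█··█··██······██·      
······██··············      
······················      
                            
                            
                            
                            
                            
                            


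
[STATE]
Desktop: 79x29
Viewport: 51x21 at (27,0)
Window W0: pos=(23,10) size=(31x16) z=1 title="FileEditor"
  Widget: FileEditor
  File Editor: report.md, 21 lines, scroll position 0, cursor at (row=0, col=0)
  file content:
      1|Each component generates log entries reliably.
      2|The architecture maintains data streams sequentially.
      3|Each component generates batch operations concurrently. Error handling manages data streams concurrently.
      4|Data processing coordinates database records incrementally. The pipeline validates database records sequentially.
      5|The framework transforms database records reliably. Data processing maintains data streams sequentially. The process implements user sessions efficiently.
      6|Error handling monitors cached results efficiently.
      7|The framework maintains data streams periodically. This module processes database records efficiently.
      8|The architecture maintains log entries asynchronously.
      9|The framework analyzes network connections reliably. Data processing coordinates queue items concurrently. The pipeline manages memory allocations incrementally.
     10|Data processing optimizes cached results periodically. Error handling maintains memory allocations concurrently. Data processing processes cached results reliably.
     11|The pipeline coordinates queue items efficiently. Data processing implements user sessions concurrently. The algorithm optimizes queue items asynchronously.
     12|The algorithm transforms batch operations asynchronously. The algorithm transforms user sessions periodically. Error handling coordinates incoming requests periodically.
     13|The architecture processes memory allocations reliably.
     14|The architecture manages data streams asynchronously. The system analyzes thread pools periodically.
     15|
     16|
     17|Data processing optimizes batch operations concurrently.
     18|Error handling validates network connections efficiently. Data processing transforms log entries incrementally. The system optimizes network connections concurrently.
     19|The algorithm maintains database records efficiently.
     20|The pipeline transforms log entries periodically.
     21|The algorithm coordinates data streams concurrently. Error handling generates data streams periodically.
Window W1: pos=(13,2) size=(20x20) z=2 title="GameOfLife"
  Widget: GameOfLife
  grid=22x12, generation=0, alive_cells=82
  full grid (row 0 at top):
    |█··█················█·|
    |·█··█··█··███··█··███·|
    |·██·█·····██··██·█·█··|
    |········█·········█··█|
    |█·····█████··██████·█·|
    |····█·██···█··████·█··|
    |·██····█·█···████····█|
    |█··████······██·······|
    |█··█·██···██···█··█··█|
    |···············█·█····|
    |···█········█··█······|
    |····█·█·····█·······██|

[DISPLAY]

                                                   
                                                   
━━━━━┓                                             
     ┃                                             
─────┨                                             
     ┃                                             
·····┃                                             
█··██┃                                             
█·█·█┃                                             
···█·┃                                             
████·┃━━━━━━━━━━━━━━━━━━━━┓                        
███·█┃or                  ┃                        
██···┃────────────────────┨                        
·····┃onent generates log▲┃                        
█··█·┃tecture maintains d█┃                        
█·█··┃onent generates bat░┃                        
█····┃essing coordinates ░┃                        
·····┃work transforms dat░┃                        
     ┃dling monitors cach░┃                        
     ┃work maintains data░┃                        
     ┃tecture maintains l░┃                        


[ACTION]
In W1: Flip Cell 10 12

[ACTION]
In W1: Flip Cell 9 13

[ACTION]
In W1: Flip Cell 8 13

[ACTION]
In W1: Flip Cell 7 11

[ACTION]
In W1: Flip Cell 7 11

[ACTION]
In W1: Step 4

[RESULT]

                                                   
                                                   
━━━━━┓                                             
     ┃                                             
─────┨                                             
     ┃                                             
·····┃                                             
█···█┃                                             
·██··┃                                             
·██··┃                                             
·····┃━━━━━━━━━━━━━━━━━━━━┓                        
····█┃or                  ┃                        
·····┃────────────────────┨                        
███··┃onent generates log▲┃                        
███··┃tecture maintains d█┃                        
·····┃onent generates bat░┃                        
·····┃essing coordinates ░┃                        
·····┃work transforms dat░┃                        
     ┃dling monitors cach░┃                        
     ┃work maintains data░┃                        
     ┃tecture maintains l░┃                        


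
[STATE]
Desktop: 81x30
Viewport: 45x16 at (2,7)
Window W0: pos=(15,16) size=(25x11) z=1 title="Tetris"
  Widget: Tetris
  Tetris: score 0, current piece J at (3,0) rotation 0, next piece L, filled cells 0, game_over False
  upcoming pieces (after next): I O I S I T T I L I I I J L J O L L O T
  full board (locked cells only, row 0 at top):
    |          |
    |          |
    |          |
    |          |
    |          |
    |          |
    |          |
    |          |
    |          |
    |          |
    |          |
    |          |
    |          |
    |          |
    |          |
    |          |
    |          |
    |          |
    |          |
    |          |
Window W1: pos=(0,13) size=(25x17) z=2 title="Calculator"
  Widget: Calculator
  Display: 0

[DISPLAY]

                                             
                                             
                                             
                                             
                                             
                                             
━━━━━━━━━━━━━━━━━━━━━━┓                      
Calculator            ┃                      
──────────────────────┨                      
                     0┃━━━━━━━━━━━━━━┓       
───┬───┬───┬───┐      ┃              ┃       
 7 │ 8 │ 9 │ ÷ │      ┃──────────────┨       
───┼───┼───┼───┤      ┃ │Next:       ┃       
 4 │ 5 │ 6 │ × │      ┃ │  ▒         ┃       
───┼───┼───┼───┤      ┃ │▒▒▒         ┃       
 1 │ 2 │ 3 │ - │      ┃ │            ┃       


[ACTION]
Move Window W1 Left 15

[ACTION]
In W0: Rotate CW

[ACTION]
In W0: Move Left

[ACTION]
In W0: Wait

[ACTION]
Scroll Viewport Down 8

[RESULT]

Calculator            ┃                      
──────────────────────┨                      
                     0┃━━━━━━━━━━━━━━┓       
───┬───┬───┬───┐      ┃              ┃       
 7 │ 8 │ 9 │ ÷ │      ┃──────────────┨       
───┼───┼───┼───┤      ┃ │Next:       ┃       
 4 │ 5 │ 6 │ × │      ┃ │  ▒         ┃       
───┼───┼───┼───┤      ┃ │▒▒▒         ┃       
 1 │ 2 │ 3 │ - │      ┃ │            ┃       
───┼───┼───┼───┤      ┃ │            ┃       
 0 │ . │ = │ + │      ┃ │            ┃       
───┼───┼───┼───┤      ┃ │Score:      ┃       
 C │ MC│ MR│ M+│      ┃━━━━━━━━━━━━━━┛       
───┴───┴───┴───┘      ┃                      
                      ┃                      
━━━━━━━━━━━━━━━━━━━━━━┛                      
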